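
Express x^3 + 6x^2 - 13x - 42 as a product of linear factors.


Try integer roots (divisors of -42). x=3: p(3)=0.
Divide out (x - 3): quotient is x^2 + 9x + 14.
Factor the quadratic: (x + 7)(x + 2)
Result: (x - 3)(x + 7)(x + 2)


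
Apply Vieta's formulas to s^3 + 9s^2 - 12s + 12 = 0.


Monic cubic s^3+bs^2+cs+d=0: sum=-b, pairwise sum=c, product=-d.
b=9, c=-12, d=12
r1+r2+r3 = -9
r1r2+r1r3+r2r3 = -12
r1r2r3 = -12


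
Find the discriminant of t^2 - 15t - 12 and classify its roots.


D = b^2 - 4ac = (-15)^2 - 4(1)(-12) = 225 + 48 = 273
Since D > 0: two distinct irrational roots


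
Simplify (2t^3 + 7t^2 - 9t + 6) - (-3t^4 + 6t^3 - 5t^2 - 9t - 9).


Distribute the minus sign:
  (2t^3 + 7t^2 - 9t + 6)
- (-3t^4 + 6t^3 - 5t^2 - 9t - 9)
Negate second polynomial: 3t^4 - 6t^3 + 5t^2 + 9t + 9
Add: 3t^4 - 4t^3 + 12t^2 + 15


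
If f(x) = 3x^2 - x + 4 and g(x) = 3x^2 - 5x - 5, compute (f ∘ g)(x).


Substitute g(x) into f:
f(g(x)) = 3*(3x^2 - 5x - 5)^2 + (-1)*(3x^2 - 5x - 5) + 4
(3x^2 - 5x - 5)^2 = 9x^4 - 30x^3 - 5x^2 + 50x + 25
Expand and combine: 27x^4 - 90x^3 - 18x^2 + 155x + 84


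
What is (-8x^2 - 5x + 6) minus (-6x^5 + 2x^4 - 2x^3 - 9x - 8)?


Distribute the minus sign:
  (-8x^2 - 5x + 6)
- (-6x^5 + 2x^4 - 2x^3 - 9x - 8)
Negate second polynomial: 6x^5 - 2x^4 + 2x^3 + 9x + 8
Add: 6x^5 - 2x^4 + 2x^3 - 8x^2 + 4x + 14


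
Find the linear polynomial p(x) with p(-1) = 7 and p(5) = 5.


p(x) = mx + b. Using p(-1)=7, p(5)=5:
m = (7 - 5)/(-1 - 5) = 2/-6 = -1/3
b = 7 - m*(-1) = 7 - 1/3 = 20/3
p(x) = -(1/3)x + (20/3)


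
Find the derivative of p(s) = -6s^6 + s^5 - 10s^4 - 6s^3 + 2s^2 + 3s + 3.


Apply the power rule term by term:
  d/ds(-6s^6) = -36s^5
  d/ds(s^5) = 5s^4
  d/ds(-10s^4) = -40s^3
  d/ds(-6s^3) = -18s^2
  d/ds(2s^2) = 4s
  d/ds(3s) = 3
  d/ds(3) = 0
p'(s) = -36s^5 + 5s^4 - 40s^3 - 18s^2 + 4s + 3


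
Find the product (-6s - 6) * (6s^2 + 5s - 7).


Distribute each term of the first polynomial:
  (-6s)(6s^2 + 5s - 7) = -36s^3 - 30s^2 + 42s
  (-6)(6s^2 + 5s - 7) = -36s^2 - 30s + 42
Sum: -36s^3 - 66s^2 + 12s + 42


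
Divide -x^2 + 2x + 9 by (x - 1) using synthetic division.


Synthetic division with c = 1. Coefficients: -1, 2, 9
Bring down -1.
  -1 * 1 = -1; -1 + 2 = 1
  1 * 1 = 1; 1 + 9 = 10
Quotient: -x + 1, Remainder: 10


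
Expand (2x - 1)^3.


Expand (2x - 1)^3 by repeated multiplication:
  (2x - 1)^2 = 4x^2 - 4x + 1
= 8x^3 - 12x^2 + 6x - 1


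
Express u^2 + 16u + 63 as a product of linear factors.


Roots satisfy r1 + r2 = -b/a = -16 and r1*r2 = c/a = 63.
So r1 = -9, r2 = -7.
u^2 + 16u + 63 = (u - r1)(u - r2) = (u + 9)(u + 7)


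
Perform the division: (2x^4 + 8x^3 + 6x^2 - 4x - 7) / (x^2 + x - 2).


(2x^4 + 8x^3 + 6x^2 - 4x - 7) / (x^2 + x - 2)
Step 1: 2x^2 * (x^2 + x - 2) = 2x^4 + 2x^3 - 4x^2; subtract.
Step 2: 6x * (x^2 + x - 2) = 6x^3 + 6x^2 - 12x; subtract.
Step 3: 4 * (x^2 + x - 2) = 4x^2 + 4x - 8; subtract.
Quotient: 2x^2 + 6x + 4, Remainder: 4x + 1


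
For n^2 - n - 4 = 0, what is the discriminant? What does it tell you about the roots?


D = b^2 - 4ac = (-1)^2 - 4(1)(-4) = 1 + 16 = 17
Since D > 0: two distinct irrational roots


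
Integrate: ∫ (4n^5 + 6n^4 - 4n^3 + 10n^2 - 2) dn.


Reverse power rule on each term:
  ∫ 4n^5 dn = (2/3)n^6
  ∫ 6n^4 dn = (6/5)n^5
  ∫ -4n^3 dn = -n^4
  ∫ 10n^2 dn = (10/3)n^3
  ∫ -2 dn = -2n
F(n) = (2/3)n^6 + (6/5)n^5 - n^4 + (10/3)n^3 - 2n + C


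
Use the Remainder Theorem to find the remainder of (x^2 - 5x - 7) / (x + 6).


By the Remainder Theorem, the remainder equals p(-6):
  1*(-6)^2 = 36
  -5*(-6)^1 = 30
  constant: -7
Sum: 36 + 30 - 7 = 59


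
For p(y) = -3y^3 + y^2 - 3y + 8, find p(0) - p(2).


p(0) = 8
p(2) = -18
p(0) - p(2) = 8 + 18 = 26


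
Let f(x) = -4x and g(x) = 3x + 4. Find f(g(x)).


Substitute g(x) into f:
f(g(x)) = -4*(3x + 4)
Expand and combine: -12x - 16


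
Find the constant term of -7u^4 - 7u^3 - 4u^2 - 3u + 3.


Read off the constant term: 3


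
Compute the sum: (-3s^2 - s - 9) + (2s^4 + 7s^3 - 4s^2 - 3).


Align terms by degree and add:
  -3s^2 - s - 9
+ 2s^4 + 7s^3 - 4s^2 - 3
= 2s^4 + 7s^3 - 7s^2 - s - 12


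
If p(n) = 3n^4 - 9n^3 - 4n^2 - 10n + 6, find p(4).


Using direct substitution:
  3 * (4)^4 = 768
  -9 * (4)^3 = -576
  -4 * (4)^2 = -64
  -10 * (4)^1 = -40
  constant: 6
Sum = 768 - 576 - 64 - 40 + 6 = 94


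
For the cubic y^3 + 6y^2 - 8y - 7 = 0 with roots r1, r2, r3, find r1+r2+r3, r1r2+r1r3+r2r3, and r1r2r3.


Monic cubic y^3+by^2+cy+d=0: sum=-b, pairwise sum=c, product=-d.
b=6, c=-8, d=-7
r1+r2+r3 = -6
r1r2+r1r3+r2r3 = -8
r1r2r3 = 7


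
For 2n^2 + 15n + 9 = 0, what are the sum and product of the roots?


For an^2+bn+c=0: sum = -b/a, product = c/a.
a=2, b=15, c=9
Sum = -(15)/2 = -15/2
Product = (9)/2 = 9/2


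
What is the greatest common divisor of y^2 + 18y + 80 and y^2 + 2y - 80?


Factor each:
  y^2 + 18y + 80 = (y + 10)(y + 8)
  y^2 + 2y - 80 = (y + 10)(y - 8)
Common monic factor: y + 10


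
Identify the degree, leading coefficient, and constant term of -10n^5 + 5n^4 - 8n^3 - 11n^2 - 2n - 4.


Highest power of n is 5, with coefficient -10. Constant term is -4.
Degree = 5, leading coefficient = -10, constant term = -4


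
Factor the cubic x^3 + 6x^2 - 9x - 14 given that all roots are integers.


Try integer roots (divisors of -14). x=2: p(2)=0.
Divide out (x - 2): quotient is x^2 + 8x + 7.
Factor the quadratic: (x + 1)(x + 7)
Result: (x - 2)(x + 1)(x + 7)


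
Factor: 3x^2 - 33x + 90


Roots satisfy r1 + r2 = -b/a = 11 and r1*r2 = c/a = 30.
So r1 = 6, r2 = 5.
3x^2 - 33x + 90 = 3(x - r1)(x - r2) = 3(x - 6)(x - 5)


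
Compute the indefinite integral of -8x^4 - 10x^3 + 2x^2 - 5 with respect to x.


Reverse power rule on each term:
  ∫ -8x^4 dx = -(8/5)x^5
  ∫ -10x^3 dx = -(5/2)x^4
  ∫ 2x^2 dx = (2/3)x^3
  ∫ -5 dx = -5x
F(x) = -(8/5)x^5 - (5/2)x^4 + (2/3)x^3 - 5x + C


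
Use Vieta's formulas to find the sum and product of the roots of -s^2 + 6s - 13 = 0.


For as^2+bs+c=0: sum = -b/a, product = c/a.
a=-1, b=6, c=-13
Sum = -(6)/-1 = 6
Product = (-13)/-1 = 13


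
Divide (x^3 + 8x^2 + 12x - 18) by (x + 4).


(x^3 + 8x^2 + 12x - 18) / (x + 4)
Step 1: x^2 * (x + 4) = x^3 + 4x^2; subtract.
Step 2: 4x * (x + 4) = 4x^2 + 16x; subtract.
Step 3: -4 * (x + 4) = -4x - 16; subtract.
Quotient: x^2 + 4x - 4, Remainder: -2


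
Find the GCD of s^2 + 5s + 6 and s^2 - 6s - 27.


Factor each:
  s^2 + 5s + 6 = (s + 3)(s + 2)
  s^2 - 6s - 27 = (s + 3)(s - 9)
Common monic factor: s + 3


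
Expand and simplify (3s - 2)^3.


Expand (3s - 2)^3 by repeated multiplication:
  (3s - 2)^2 = 9s^2 - 12s + 4
= 27s^3 - 54s^2 + 36s - 8


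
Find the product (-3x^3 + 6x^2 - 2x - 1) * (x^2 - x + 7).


Distribute each term of the first polynomial:
  (-3x^3)(x^2 - x + 7) = -3x^5 + 3x^4 - 21x^3
  (6x^2)(x^2 - x + 7) = 6x^4 - 6x^3 + 42x^2
  (-2x)(x^2 - x + 7) = -2x^3 + 2x^2 - 14x
  (-1)(x^2 - x + 7) = -x^2 + x - 7
Sum: -3x^5 + 9x^4 - 29x^3 + 43x^2 - 13x - 7


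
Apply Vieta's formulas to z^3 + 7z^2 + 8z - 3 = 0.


Monic cubic z^3+bz^2+cz+d=0: sum=-b, pairwise sum=c, product=-d.
b=7, c=8, d=-3
r1+r2+r3 = -7
r1r2+r1r3+r2r3 = 8
r1r2r3 = 3


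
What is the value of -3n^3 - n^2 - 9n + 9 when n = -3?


Using direct substitution:
  -3 * (-3)^3 = 81
  -1 * (-3)^2 = -9
  -9 * (-3)^1 = 27
  constant: 9
Sum = 81 - 9 + 27 + 9 = 108


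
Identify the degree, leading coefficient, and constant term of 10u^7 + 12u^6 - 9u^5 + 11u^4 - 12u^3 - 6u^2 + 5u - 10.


Highest power of u is 7, with coefficient 10. Constant term is -10.
Degree = 7, leading coefficient = 10, constant term = -10


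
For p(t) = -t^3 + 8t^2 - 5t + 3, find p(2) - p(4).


p(2) = 17
p(4) = 47
p(2) - p(4) = 17 - 47 = -30


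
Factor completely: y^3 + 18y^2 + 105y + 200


Try integer roots (divisors of 200). y=-8: p(-8)=0.
Divide out (y + 8): quotient is y^2 + 10y + 25.
Factor the quadratic: (y + 5)(y + 5)
Result: (y + 8)(y + 5)(y + 5)


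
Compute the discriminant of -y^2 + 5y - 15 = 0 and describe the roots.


D = b^2 - 4ac = (5)^2 - 4(-1)(-15) = 25 - 60 = -35
Since D < 0: two complex conjugate roots (no real roots)


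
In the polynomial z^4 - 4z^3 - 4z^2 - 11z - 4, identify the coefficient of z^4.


Read off the coefficient of z^4: 1


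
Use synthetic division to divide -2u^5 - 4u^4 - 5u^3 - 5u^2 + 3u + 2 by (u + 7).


Synthetic division with c = -7. Coefficients: -2, -4, -5, -5, 3, 2
Bring down -2.
  -2 * -7 = 14; 14 - 4 = 10
  10 * -7 = -70; -70 - 5 = -75
  -75 * -7 = 525; 525 - 5 = 520
  520 * -7 = -3640; -3640 + 3 = -3637
  -3637 * -7 = 25459; 25459 + 2 = 25461
Quotient: -2u^4 + 10u^3 - 75u^2 + 520u - 3637, Remainder: 25461


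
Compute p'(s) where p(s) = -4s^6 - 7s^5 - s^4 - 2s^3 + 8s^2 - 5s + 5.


Apply the power rule term by term:
  d/ds(-4s^6) = -24s^5
  d/ds(-7s^5) = -35s^4
  d/ds(-s^4) = -4s^3
  d/ds(-2s^3) = -6s^2
  d/ds(8s^2) = 16s
  d/ds(-5s) = -5
  d/ds(5) = 0
p'(s) = -24s^5 - 35s^4 - 4s^3 - 6s^2 + 16s - 5


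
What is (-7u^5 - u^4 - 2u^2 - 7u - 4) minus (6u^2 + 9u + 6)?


Distribute the minus sign:
  (-7u^5 - u^4 - 2u^2 - 7u - 4)
- (6u^2 + 9u + 6)
Negate second polynomial: -6u^2 - 9u - 6
Add: -7u^5 - u^4 - 8u^2 - 16u - 10


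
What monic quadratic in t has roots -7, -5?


p(t) = (t + 7)(t + 5)
Expand: t^2 + 12t + 35


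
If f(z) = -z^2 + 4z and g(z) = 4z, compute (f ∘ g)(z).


Substitute g(z) into f:
f(g(z)) = -1*(4z)^2 + 4*(4z)
(4z)^2 = 16z^2
Expand and combine: -16z^2 + 16z


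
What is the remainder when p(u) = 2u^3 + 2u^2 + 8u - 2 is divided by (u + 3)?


By the Remainder Theorem, the remainder equals p(-3):
  2*(-3)^3 = -54
  2*(-3)^2 = 18
  8*(-3)^1 = -24
  constant: -2
Sum: -54 + 18 - 24 - 2 = -62


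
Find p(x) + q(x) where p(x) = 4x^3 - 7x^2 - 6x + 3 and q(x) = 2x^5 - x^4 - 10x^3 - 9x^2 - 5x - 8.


Align terms by degree and add:
  4x^3 - 7x^2 - 6x + 3
+ 2x^5 - x^4 - 10x^3 - 9x^2 - 5x - 8
= 2x^5 - x^4 - 6x^3 - 16x^2 - 11x - 5


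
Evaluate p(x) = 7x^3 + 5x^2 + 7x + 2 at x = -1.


Using direct substitution:
  7 * (-1)^3 = -7
  5 * (-1)^2 = 5
  7 * (-1)^1 = -7
  constant: 2
Sum = -7 + 5 - 7 + 2 = -7


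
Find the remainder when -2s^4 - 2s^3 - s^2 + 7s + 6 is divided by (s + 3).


By the Remainder Theorem, the remainder equals p(-3):
  -2*(-3)^4 = -162
  -2*(-3)^3 = 54
  -1*(-3)^2 = -9
  7*(-3)^1 = -21
  constant: 6
Sum: -162 + 54 - 9 - 21 + 6 = -132


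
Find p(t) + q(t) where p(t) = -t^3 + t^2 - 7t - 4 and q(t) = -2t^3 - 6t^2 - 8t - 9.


Align terms by degree and add:
  -t^3 + t^2 - 7t - 4
  -2t^3 - 6t^2 - 8t - 9
= -3t^3 - 5t^2 - 15t - 13


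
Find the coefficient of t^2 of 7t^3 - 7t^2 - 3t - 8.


Read off the coefficient of t^2: -7


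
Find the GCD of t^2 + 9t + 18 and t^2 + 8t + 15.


Factor each:
  t^2 + 9t + 18 = (t + 3)(t + 6)
  t^2 + 8t + 15 = (t + 3)(t + 5)
Common monic factor: t + 3


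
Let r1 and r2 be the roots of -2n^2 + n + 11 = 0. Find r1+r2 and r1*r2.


For an^2+bn+c=0: sum = -b/a, product = c/a.
a=-2, b=1, c=11
Sum = -(1)/-2 = 1/2
Product = (11)/-2 = -11/2


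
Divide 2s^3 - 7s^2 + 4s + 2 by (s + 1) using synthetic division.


Synthetic division with c = -1. Coefficients: 2, -7, 4, 2
Bring down 2.
  2 * -1 = -2; -2 - 7 = -9
  -9 * -1 = 9; 9 + 4 = 13
  13 * -1 = -13; -13 + 2 = -11
Quotient: 2s^2 - 9s + 13, Remainder: -11


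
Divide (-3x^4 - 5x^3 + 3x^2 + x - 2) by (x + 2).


(-3x^4 - 5x^3 + 3x^2 + x - 2) / (x + 2)
Step 1: -3x^3 * (x + 2) = -3x^4 - 6x^3; subtract.
Step 2: x^2 * (x + 2) = x^3 + 2x^2; subtract.
Step 3: x * (x + 2) = x^2 + 2x; subtract.
Step 4: -1 * (x + 2) = -x - 2; subtract.
Quotient: -3x^3 + x^2 + x - 1, Remainder: 0


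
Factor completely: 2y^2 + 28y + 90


Roots satisfy r1 + r2 = -b/a = -14 and r1*r2 = c/a = 45.
So r1 = -5, r2 = -9.
2y^2 + 28y + 90 = 2(y - r1)(y - r2) = 2(y + 5)(y + 9)


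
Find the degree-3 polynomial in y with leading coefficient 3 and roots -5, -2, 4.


p(y) = 3(y + 5)(y + 2)(y - 4)
Expand: 3y^3 + 9y^2 - 54y - 120


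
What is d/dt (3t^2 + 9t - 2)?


Apply the power rule term by term:
  d/dt(3t^2) = 6t
  d/dt(9t) = 9
  d/dt(-2) = 0
p'(t) = 6t + 9


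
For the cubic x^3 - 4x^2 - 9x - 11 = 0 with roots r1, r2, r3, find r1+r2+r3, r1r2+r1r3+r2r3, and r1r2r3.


Monic cubic x^3+bx^2+cx+d=0: sum=-b, pairwise sum=c, product=-d.
b=-4, c=-9, d=-11
r1+r2+r3 = 4
r1r2+r1r3+r2r3 = -9
r1r2r3 = 11


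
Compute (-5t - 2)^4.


Expand (-5t - 2)^4 by repeated multiplication:
  (-5t - 2)^2 = 25t^2 + 20t + 4
  (-5t - 2)^3 = -125t^3 - 150t^2 - 60t - 8
= 625t^4 + 1000t^3 + 600t^2 + 160t + 16


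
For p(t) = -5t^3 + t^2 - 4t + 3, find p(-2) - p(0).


p(-2) = 55
p(0) = 3
p(-2) - p(0) = 55 - 3 = 52


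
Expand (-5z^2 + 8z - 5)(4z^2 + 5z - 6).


Distribute each term of the first polynomial:
  (-5z^2)(4z^2 + 5z - 6) = -20z^4 - 25z^3 + 30z^2
  (8z)(4z^2 + 5z - 6) = 32z^3 + 40z^2 - 48z
  (-5)(4z^2 + 5z - 6) = -20z^2 - 25z + 30
Sum: -20z^4 + 7z^3 + 50z^2 - 73z + 30


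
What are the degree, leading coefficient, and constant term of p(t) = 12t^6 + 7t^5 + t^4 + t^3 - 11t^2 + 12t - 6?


Highest power of t is 6, with coefficient 12. Constant term is -6.
Degree = 6, leading coefficient = 12, constant term = -6


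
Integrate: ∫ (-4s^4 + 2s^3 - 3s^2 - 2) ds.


Reverse power rule on each term:
  ∫ -4s^4 ds = -(4/5)s^5
  ∫ 2s^3 ds = (1/2)s^4
  ∫ -3s^2 ds = -s^3
  ∫ -2 ds = -2s
F(s) = -(4/5)s^5 + (1/2)s^4 - s^3 - 2s + C


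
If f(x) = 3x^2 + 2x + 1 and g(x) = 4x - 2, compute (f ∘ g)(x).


Substitute g(x) into f:
f(g(x)) = 3*(4x - 2)^2 + 2*(4x - 2) + 1
(4x - 2)^2 = 16x^2 - 16x + 4
Expand and combine: 48x^2 - 40x + 9


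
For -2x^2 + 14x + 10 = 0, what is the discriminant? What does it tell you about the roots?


D = b^2 - 4ac = (14)^2 - 4(-2)(10) = 196 + 80 = 276
Since D > 0: two distinct irrational roots


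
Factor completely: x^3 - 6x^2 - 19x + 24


Try integer roots (divisors of 24). x=-3: p(-3)=0.
Divide out (x + 3): quotient is x^2 - 9x + 8.
Factor the quadratic: (x - 1)(x - 8)
Result: (x + 3)(x - 1)(x - 8)


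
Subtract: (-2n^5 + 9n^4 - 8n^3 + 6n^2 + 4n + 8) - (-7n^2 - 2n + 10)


Distribute the minus sign:
  (-2n^5 + 9n^4 - 8n^3 + 6n^2 + 4n + 8)
- (-7n^2 - 2n + 10)
Negate second polynomial: 7n^2 + 2n - 10
Add: -2n^5 + 9n^4 - 8n^3 + 13n^2 + 6n - 2


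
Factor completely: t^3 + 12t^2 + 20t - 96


Try integer roots (divisors of -96). t=-8: p(-8)=0.
Divide out (t + 8): quotient is t^2 + 4t - 12.
Factor the quadratic: (t - 2)(t + 6)
Result: (t + 8)(t - 2)(t + 6)


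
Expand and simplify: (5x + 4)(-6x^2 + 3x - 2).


Distribute each term of the first polynomial:
  (5x)(-6x^2 + 3x - 2) = -30x^3 + 15x^2 - 10x
  (4)(-6x^2 + 3x - 2) = -24x^2 + 12x - 8
Sum: -30x^3 - 9x^2 + 2x - 8


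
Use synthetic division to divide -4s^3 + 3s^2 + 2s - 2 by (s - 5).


Synthetic division with c = 5. Coefficients: -4, 3, 2, -2
Bring down -4.
  -4 * 5 = -20; -20 + 3 = -17
  -17 * 5 = -85; -85 + 2 = -83
  -83 * 5 = -415; -415 - 2 = -417
Quotient: -4s^2 - 17s - 83, Remainder: -417


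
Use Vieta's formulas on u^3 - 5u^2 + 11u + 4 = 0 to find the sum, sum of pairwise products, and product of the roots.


Monic cubic u^3+bu^2+cu+d=0: sum=-b, pairwise sum=c, product=-d.
b=-5, c=11, d=4
r1+r2+r3 = 5
r1r2+r1r3+r2r3 = 11
r1r2r3 = -4


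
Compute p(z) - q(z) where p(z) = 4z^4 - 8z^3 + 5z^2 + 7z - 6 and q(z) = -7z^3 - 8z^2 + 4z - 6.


Distribute the minus sign:
  (4z^4 - 8z^3 + 5z^2 + 7z - 6)
- (-7z^3 - 8z^2 + 4z - 6)
Negate second polynomial: 7z^3 + 8z^2 - 4z + 6
Add: 4z^4 - z^3 + 13z^2 + 3z


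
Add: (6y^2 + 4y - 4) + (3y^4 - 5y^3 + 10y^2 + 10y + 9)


Align terms by degree and add:
  6y^2 + 4y - 4
+ 3y^4 - 5y^3 + 10y^2 + 10y + 9
= 3y^4 - 5y^3 + 16y^2 + 14y + 5


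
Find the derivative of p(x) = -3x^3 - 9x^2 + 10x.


Apply the power rule term by term:
  d/dx(-3x^3) = -9x^2
  d/dx(-9x^2) = -18x
  d/dx(10x) = 10
p'(x) = -9x^2 - 18x + 10


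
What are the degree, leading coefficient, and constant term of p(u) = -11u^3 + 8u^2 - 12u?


Highest power of u is 3, with coefficient -11. Constant term is 0.
Degree = 3, leading coefficient = -11, constant term = 0


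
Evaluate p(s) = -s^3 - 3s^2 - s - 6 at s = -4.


Using direct substitution:
  -1 * (-4)^3 = 64
  -3 * (-4)^2 = -48
  -1 * (-4)^1 = 4
  constant: -6
Sum = 64 - 48 + 4 - 6 = 14


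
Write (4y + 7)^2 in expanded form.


Expand (4y + 7)^2 by repeated multiplication:
= 16y^2 + 56y + 49


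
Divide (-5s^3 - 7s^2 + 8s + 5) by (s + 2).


(-5s^3 - 7s^2 + 8s + 5) / (s + 2)
Step 1: -5s^2 * (s + 2) = -5s^3 - 10s^2; subtract.
Step 2: 3s * (s + 2) = 3s^2 + 6s; subtract.
Step 3: 2 * (s + 2) = 2s + 4; subtract.
Quotient: -5s^2 + 3s + 2, Remainder: 1


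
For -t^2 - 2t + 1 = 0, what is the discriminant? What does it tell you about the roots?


D = b^2 - 4ac = (-2)^2 - 4(-1)(1) = 4 + 4 = 8
Since D > 0: two distinct irrational roots


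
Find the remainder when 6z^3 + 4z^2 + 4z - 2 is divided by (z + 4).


By the Remainder Theorem, the remainder equals p(-4):
  6*(-4)^3 = -384
  4*(-4)^2 = 64
  4*(-4)^1 = -16
  constant: -2
Sum: -384 + 64 - 16 - 2 = -338


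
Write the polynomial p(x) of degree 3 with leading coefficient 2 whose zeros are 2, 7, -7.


p(x) = 2(x - 2)(x - 7)(x + 7)
Expand: 2x^3 - 4x^2 - 98x + 196


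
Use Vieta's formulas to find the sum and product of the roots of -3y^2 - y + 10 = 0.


For ay^2+by+c=0: sum = -b/a, product = c/a.
a=-3, b=-1, c=10
Sum = -(-1)/-3 = -1/3
Product = (10)/-3 = -10/3


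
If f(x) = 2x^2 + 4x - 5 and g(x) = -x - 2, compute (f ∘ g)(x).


Substitute g(x) into f:
f(g(x)) = 2*(-x - 2)^2 + 4*(-x - 2) + (-5)
(-x - 2)^2 = x^2 + 4x + 4
Expand and combine: 2x^2 + 4x - 5


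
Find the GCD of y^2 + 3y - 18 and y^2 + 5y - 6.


Factor each:
  y^2 + 3y - 18 = (y + 6)(y - 3)
  y^2 + 5y - 6 = (y + 6)(y - 1)
Common monic factor: y + 6


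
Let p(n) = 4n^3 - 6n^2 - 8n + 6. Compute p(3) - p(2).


p(3) = 36
p(2) = -2
p(3) - p(2) = 36 + 2 = 38


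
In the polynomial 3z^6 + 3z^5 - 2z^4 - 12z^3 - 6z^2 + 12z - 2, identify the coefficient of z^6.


Read off the coefficient of z^6: 3


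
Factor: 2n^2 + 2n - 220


Roots satisfy r1 + r2 = -b/a = -1 and r1*r2 = c/a = -110.
So r1 = -11, r2 = 10.
2n^2 + 2n - 220 = 2(n - r1)(n - r2) = 2(n + 11)(n - 10)


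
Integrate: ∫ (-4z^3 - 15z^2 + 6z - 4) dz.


Reverse power rule on each term:
  ∫ -4z^3 dz = -z^4
  ∫ -15z^2 dz = -5z^3
  ∫ 6z dz = 3z^2
  ∫ -4 dz = -4z
F(z) = -z^4 - 5z^3 + 3z^2 - 4z + C


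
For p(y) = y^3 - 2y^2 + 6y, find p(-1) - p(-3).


p(-1) = -9
p(-3) = -63
p(-1) - p(-3) = -9 + 63 = 54


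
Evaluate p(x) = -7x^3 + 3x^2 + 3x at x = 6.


Using direct substitution:
  -7 * (6)^3 = -1512
  3 * (6)^2 = 108
  3 * (6)^1 = 18
  constant: 0
Sum = -1512 + 108 + 18 + 0 = -1386


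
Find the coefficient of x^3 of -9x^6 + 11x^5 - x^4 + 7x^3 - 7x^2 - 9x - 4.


Read off the coefficient of x^3: 7


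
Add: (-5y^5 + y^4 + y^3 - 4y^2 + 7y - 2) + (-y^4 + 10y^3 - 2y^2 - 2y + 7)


Align terms by degree and add:
  -5y^5 + y^4 + y^3 - 4y^2 + 7y - 2
  -y^4 + 10y^3 - 2y^2 - 2y + 7
= -5y^5 + 11y^3 - 6y^2 + 5y + 5


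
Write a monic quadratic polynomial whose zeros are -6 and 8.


p(x) = (x + 6)(x - 8)
Expand: x^2 - 2x - 48


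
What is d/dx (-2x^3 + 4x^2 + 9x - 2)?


Apply the power rule term by term:
  d/dx(-2x^3) = -6x^2
  d/dx(4x^2) = 8x
  d/dx(9x) = 9
  d/dx(-2) = 0
p'(x) = -6x^2 + 8x + 9


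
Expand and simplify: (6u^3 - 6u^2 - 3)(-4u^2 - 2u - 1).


Distribute each term of the first polynomial:
  (6u^3)(-4u^2 - 2u - 1) = -24u^5 - 12u^4 - 6u^3
  (-6u^2)(-4u^2 - 2u - 1) = 24u^4 + 12u^3 + 6u^2
  (-3)(-4u^2 - 2u - 1) = 12u^2 + 6u + 3
Sum: -24u^5 + 12u^4 + 6u^3 + 18u^2 + 6u + 3


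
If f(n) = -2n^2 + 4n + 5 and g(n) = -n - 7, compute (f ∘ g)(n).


Substitute g(n) into f:
f(g(n)) = -2*(-n - 7)^2 + 4*(-n - 7) + 5
(-n - 7)^2 = n^2 + 14n + 49
Expand and combine: -2n^2 - 32n - 121


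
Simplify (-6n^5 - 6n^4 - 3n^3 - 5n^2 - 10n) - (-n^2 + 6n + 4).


Distribute the minus sign:
  (-6n^5 - 6n^4 - 3n^3 - 5n^2 - 10n)
- (-n^2 + 6n + 4)
Negate second polynomial: n^2 - 6n - 4
Add: -6n^5 - 6n^4 - 3n^3 - 4n^2 - 16n - 4


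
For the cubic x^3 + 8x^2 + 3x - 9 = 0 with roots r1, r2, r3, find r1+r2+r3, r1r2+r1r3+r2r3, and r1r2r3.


Monic cubic x^3+bx^2+cx+d=0: sum=-b, pairwise sum=c, product=-d.
b=8, c=3, d=-9
r1+r2+r3 = -8
r1r2+r1r3+r2r3 = 3
r1r2r3 = 9


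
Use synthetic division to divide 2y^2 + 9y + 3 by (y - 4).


Synthetic division with c = 4. Coefficients: 2, 9, 3
Bring down 2.
  2 * 4 = 8; 8 + 9 = 17
  17 * 4 = 68; 68 + 3 = 71
Quotient: 2y + 17, Remainder: 71


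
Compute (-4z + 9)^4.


Expand (-4z + 9)^4 by repeated multiplication:
  (-4z + 9)^2 = 16z^2 - 72z + 81
  (-4z + 9)^3 = -64z^3 + 432z^2 - 972z + 729
= 256z^4 - 2304z^3 + 7776z^2 - 11664z + 6561


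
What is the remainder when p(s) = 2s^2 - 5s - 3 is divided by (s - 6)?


By the Remainder Theorem, the remainder equals p(6):
  2*(6)^2 = 72
  -5*(6)^1 = -30
  constant: -3
Sum: 72 - 30 - 3 = 39


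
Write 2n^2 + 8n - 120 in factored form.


Roots satisfy r1 + r2 = -b/a = -4 and r1*r2 = c/a = -60.
So r1 = 6, r2 = -10.
2n^2 + 8n - 120 = 2(n - r1)(n - r2) = 2(n - 6)(n + 10)


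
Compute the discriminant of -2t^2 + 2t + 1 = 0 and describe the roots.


D = b^2 - 4ac = (2)^2 - 4(-2)(1) = 4 + 8 = 12
Since D > 0: two distinct irrational roots


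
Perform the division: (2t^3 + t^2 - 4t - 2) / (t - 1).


(2t^3 + t^2 - 4t - 2) / (t - 1)
Step 1: 2t^2 * (t - 1) = 2t^3 - 2t^2; subtract.
Step 2: 3t * (t - 1) = 3t^2 - 3t; subtract.
Step 3: -1 * (t - 1) = -t + 1; subtract.
Quotient: 2t^2 + 3t - 1, Remainder: -3


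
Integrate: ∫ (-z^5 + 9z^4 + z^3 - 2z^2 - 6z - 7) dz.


Reverse power rule on each term:
  ∫ -z^5 dz = -(1/6)z^6
  ∫ 9z^4 dz = (9/5)z^5
  ∫ z^3 dz = (1/4)z^4
  ∫ -2z^2 dz = -(2/3)z^3
  ∫ -6z dz = -3z^2
  ∫ -7 dz = -7z
F(z) = -(1/6)z^6 + (9/5)z^5 + (1/4)z^4 - (2/3)z^3 - 3z^2 - 7z + C


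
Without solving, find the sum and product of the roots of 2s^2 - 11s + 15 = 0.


For as^2+bs+c=0: sum = -b/a, product = c/a.
a=2, b=-11, c=15
Sum = -(-11)/2 = 11/2
Product = (15)/2 = 15/2


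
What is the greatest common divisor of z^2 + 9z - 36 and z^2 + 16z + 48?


Factor each:
  z^2 + 9z - 36 = (z + 12)(z - 3)
  z^2 + 16z + 48 = (z + 12)(z + 4)
Common monic factor: z + 12


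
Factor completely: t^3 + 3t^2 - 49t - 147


Try integer roots (divisors of -147). t=7: p(7)=0.
Divide out (t - 7): quotient is t^2 + 10t + 21.
Factor the quadratic: (t + 7)(t + 3)
Result: (t - 7)(t + 7)(t + 3)


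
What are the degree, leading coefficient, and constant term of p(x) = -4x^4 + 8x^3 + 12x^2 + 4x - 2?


Highest power of x is 4, with coefficient -4. Constant term is -2.
Degree = 4, leading coefficient = -4, constant term = -2


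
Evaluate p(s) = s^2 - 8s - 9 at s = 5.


Using direct substitution:
  1 * (5)^2 = 25
  -8 * (5)^1 = -40
  constant: -9
Sum = 25 - 40 - 9 = -24


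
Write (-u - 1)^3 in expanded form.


Expand (-u - 1)^3 by repeated multiplication:
  (-u - 1)^2 = u^2 + 2u + 1
= -u^3 - 3u^2 - 3u - 1


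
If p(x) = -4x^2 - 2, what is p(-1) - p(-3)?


p(-1) = -6
p(-3) = -38
p(-1) - p(-3) = -6 + 38 = 32


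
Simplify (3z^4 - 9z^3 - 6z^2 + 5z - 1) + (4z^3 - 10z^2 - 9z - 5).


Align terms by degree and add:
  3z^4 - 9z^3 - 6z^2 + 5z - 1
+ 4z^3 - 10z^2 - 9z - 5
= 3z^4 - 5z^3 - 16z^2 - 4z - 6


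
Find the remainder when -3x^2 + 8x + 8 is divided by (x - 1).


By the Remainder Theorem, the remainder equals p(1):
  -3*(1)^2 = -3
  8*(1)^1 = 8
  constant: 8
Sum: -3 + 8 + 8 = 13


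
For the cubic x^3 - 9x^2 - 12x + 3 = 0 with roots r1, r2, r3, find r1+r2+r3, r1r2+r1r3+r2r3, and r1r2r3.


Monic cubic x^3+bx^2+cx+d=0: sum=-b, pairwise sum=c, product=-d.
b=-9, c=-12, d=3
r1+r2+r3 = 9
r1r2+r1r3+r2r3 = -12
r1r2r3 = -3


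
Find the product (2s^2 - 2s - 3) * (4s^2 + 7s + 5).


Distribute each term of the first polynomial:
  (2s^2)(4s^2 + 7s + 5) = 8s^4 + 14s^3 + 10s^2
  (-2s)(4s^2 + 7s + 5) = -8s^3 - 14s^2 - 10s
  (-3)(4s^2 + 7s + 5) = -12s^2 - 21s - 15
Sum: 8s^4 + 6s^3 - 16s^2 - 31s - 15


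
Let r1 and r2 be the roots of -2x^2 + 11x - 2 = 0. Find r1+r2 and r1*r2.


For ax^2+bx+c=0: sum = -b/a, product = c/a.
a=-2, b=11, c=-2
Sum = -(11)/-2 = 11/2
Product = (-2)/-2 = 1


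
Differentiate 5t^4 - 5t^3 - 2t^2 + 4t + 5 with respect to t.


Apply the power rule term by term:
  d/dt(5t^4) = 20t^3
  d/dt(-5t^3) = -15t^2
  d/dt(-2t^2) = -4t
  d/dt(4t) = 4
  d/dt(5) = 0
p'(t) = 20t^3 - 15t^2 - 4t + 4


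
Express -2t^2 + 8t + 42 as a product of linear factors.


Roots satisfy r1 + r2 = -b/a = 4 and r1*r2 = c/a = -21.
So r1 = -3, r2 = 7.
-2t^2 + 8t + 42 = -2(t - r1)(t - r2) = -2(t + 3)(t - 7)


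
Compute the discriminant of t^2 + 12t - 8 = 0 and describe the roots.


D = b^2 - 4ac = (12)^2 - 4(1)(-8) = 144 + 32 = 176
Since D > 0: two distinct irrational roots


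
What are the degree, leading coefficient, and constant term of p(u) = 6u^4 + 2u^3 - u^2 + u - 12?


Highest power of u is 4, with coefficient 6. Constant term is -12.
Degree = 4, leading coefficient = 6, constant term = -12


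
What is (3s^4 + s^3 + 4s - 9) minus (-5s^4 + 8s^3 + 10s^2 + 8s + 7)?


Distribute the minus sign:
  (3s^4 + s^3 + 4s - 9)
- (-5s^4 + 8s^3 + 10s^2 + 8s + 7)
Negate second polynomial: 5s^4 - 8s^3 - 10s^2 - 8s - 7
Add: 8s^4 - 7s^3 - 10s^2 - 4s - 16


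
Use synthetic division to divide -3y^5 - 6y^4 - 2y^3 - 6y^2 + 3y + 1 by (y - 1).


Synthetic division with c = 1. Coefficients: -3, -6, -2, -6, 3, 1
Bring down -3.
  -3 * 1 = -3; -3 - 6 = -9
  -9 * 1 = -9; -9 - 2 = -11
  -11 * 1 = -11; -11 - 6 = -17
  -17 * 1 = -17; -17 + 3 = -14
  -14 * 1 = -14; -14 + 1 = -13
Quotient: -3y^4 - 9y^3 - 11y^2 - 17y - 14, Remainder: -13


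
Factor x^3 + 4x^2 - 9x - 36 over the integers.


Try integer roots (divisors of -36). x=-3: p(-3)=0.
Divide out (x + 3): quotient is x^2 + x - 12.
Factor the quadratic: (x + 4)(x - 3)
Result: (x + 3)(x + 4)(x - 3)


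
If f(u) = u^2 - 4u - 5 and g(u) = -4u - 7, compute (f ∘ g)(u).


Substitute g(u) into f:
f(g(u)) = 1*(-4u - 7)^2 + (-4)*(-4u - 7) + (-5)
(-4u - 7)^2 = 16u^2 + 56u + 49
Expand and combine: 16u^2 + 72u + 72


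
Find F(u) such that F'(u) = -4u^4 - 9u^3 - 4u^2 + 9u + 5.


Reverse power rule on each term:
  ∫ -4u^4 du = -(4/5)u^5
  ∫ -9u^3 du = -(9/4)u^4
  ∫ -4u^2 du = -(4/3)u^3
  ∫ 9u du = (9/2)u^2
  ∫ 5 du = 5u
F(u) = -(4/5)u^5 - (9/4)u^4 - (4/3)u^3 + (9/2)u^2 + 5u + C


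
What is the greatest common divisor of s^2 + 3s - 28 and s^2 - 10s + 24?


Factor each:
  s^2 + 3s - 28 = (s - 4)(s + 7)
  s^2 - 10s + 24 = (s - 4)(s - 6)
Common monic factor: s - 4


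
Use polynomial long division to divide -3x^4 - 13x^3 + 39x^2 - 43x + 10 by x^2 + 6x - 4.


(-3x^4 - 13x^3 + 39x^2 - 43x + 10) / (x^2 + 6x - 4)
Step 1: -3x^2 * (x^2 + 6x - 4) = -3x^4 - 18x^3 + 12x^2; subtract.
Step 2: 5x * (x^2 + 6x - 4) = 5x^3 + 30x^2 - 20x; subtract.
Step 3: -3 * (x^2 + 6x - 4) = -3x^2 - 18x + 12; subtract.
Quotient: -3x^2 + 5x - 3, Remainder: -5x - 2


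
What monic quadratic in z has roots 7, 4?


p(z) = (z - 7)(z - 4)
Expand: z^2 - 11z + 28


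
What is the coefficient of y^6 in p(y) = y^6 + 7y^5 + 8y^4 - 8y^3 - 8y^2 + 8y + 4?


Read off the coefficient of y^6: 1


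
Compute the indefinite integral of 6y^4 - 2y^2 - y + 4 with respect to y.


Reverse power rule on each term:
  ∫ 6y^4 dy = (6/5)y^5
  ∫ -2y^2 dy = -(2/3)y^3
  ∫ -y dy = -(1/2)y^2
  ∫ 4 dy = 4y
F(y) = (6/5)y^5 - (2/3)y^3 - (1/2)y^2 + 4y + C


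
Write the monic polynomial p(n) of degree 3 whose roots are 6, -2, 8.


p(n) = (n - 6)(n + 2)(n - 8)
Expand: n^3 - 12n^2 + 20n + 96


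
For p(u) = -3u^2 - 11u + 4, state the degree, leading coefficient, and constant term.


Highest power of u is 2, with coefficient -3. Constant term is 4.
Degree = 2, leading coefficient = -3, constant term = 4


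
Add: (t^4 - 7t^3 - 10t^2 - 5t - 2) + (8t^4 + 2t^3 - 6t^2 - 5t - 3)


Align terms by degree and add:
  t^4 - 7t^3 - 10t^2 - 5t - 2
+ 8t^4 + 2t^3 - 6t^2 - 5t - 3
= 9t^4 - 5t^3 - 16t^2 - 10t - 5


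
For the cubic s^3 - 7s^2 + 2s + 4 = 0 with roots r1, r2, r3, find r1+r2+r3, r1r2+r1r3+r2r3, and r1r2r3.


Monic cubic s^3+bs^2+cs+d=0: sum=-b, pairwise sum=c, product=-d.
b=-7, c=2, d=4
r1+r2+r3 = 7
r1r2+r1r3+r2r3 = 2
r1r2r3 = -4


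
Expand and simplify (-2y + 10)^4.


Expand (-2y + 10)^4 by repeated multiplication:
  (-2y + 10)^2 = 4y^2 - 40y + 100
  (-2y + 10)^3 = -8y^3 + 120y^2 - 600y + 1000
= 16y^4 - 320y^3 + 2400y^2 - 8000y + 10000


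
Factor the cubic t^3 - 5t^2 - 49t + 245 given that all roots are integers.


Try integer roots (divisors of 245). t=-7: p(-7)=0.
Divide out (t + 7): quotient is t^2 - 12t + 35.
Factor the quadratic: (t - 5)(t - 7)
Result: (t + 7)(t - 5)(t - 7)


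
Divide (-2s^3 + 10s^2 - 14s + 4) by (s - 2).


(-2s^3 + 10s^2 - 14s + 4) / (s - 2)
Step 1: -2s^2 * (s - 2) = -2s^3 + 4s^2; subtract.
Step 2: 6s * (s - 2) = 6s^2 - 12s; subtract.
Step 3: -2 * (s - 2) = -2s + 4; subtract.
Quotient: -2s^2 + 6s - 2, Remainder: 0


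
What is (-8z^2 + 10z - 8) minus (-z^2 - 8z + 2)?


Distribute the minus sign:
  (-8z^2 + 10z - 8)
- (-z^2 - 8z + 2)
Negate second polynomial: z^2 + 8z - 2
Add: -7z^2 + 18z - 10


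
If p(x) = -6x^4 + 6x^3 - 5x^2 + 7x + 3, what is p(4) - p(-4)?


p(4) = -1201
p(-4) = -2025
p(4) - p(-4) = -1201 + 2025 = 824


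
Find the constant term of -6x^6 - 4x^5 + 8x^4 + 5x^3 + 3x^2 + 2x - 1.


Read off the constant term: -1


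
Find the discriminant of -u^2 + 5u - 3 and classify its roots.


D = b^2 - 4ac = (5)^2 - 4(-1)(-3) = 25 - 12 = 13
Since D > 0: two distinct irrational roots


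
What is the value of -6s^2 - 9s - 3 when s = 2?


Using direct substitution:
  -6 * (2)^2 = -24
  -9 * (2)^1 = -18
  constant: -3
Sum = -24 - 18 - 3 = -45


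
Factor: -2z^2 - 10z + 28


Roots satisfy r1 + r2 = -b/a = -5 and r1*r2 = c/a = -14.
So r1 = 2, r2 = -7.
-2z^2 - 10z + 28 = -2(z - r1)(z - r2) = -2(z - 2)(z + 7)


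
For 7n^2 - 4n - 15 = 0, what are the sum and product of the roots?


For an^2+bn+c=0: sum = -b/a, product = c/a.
a=7, b=-4, c=-15
Sum = -(-4)/7 = 4/7
Product = (-15)/7 = -15/7


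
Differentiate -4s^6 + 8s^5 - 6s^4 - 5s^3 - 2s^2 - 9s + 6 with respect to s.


Apply the power rule term by term:
  d/ds(-4s^6) = -24s^5
  d/ds(8s^5) = 40s^4
  d/ds(-6s^4) = -24s^3
  d/ds(-5s^3) = -15s^2
  d/ds(-2s^2) = -4s
  d/ds(-9s) = -9
  d/ds(6) = 0
p'(s) = -24s^5 + 40s^4 - 24s^3 - 15s^2 - 4s - 9


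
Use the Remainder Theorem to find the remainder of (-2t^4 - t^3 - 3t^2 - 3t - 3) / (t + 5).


By the Remainder Theorem, the remainder equals p(-5):
  -2*(-5)^4 = -1250
  -1*(-5)^3 = 125
  -3*(-5)^2 = -75
  -3*(-5)^1 = 15
  constant: -3
Sum: -1250 + 125 - 75 + 15 - 3 = -1188


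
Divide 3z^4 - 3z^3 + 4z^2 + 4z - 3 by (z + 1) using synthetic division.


Synthetic division with c = -1. Coefficients: 3, -3, 4, 4, -3
Bring down 3.
  3 * -1 = -3; -3 - 3 = -6
  -6 * -1 = 6; 6 + 4 = 10
  10 * -1 = -10; -10 + 4 = -6
  -6 * -1 = 6; 6 - 3 = 3
Quotient: 3z^3 - 6z^2 + 10z - 6, Remainder: 3


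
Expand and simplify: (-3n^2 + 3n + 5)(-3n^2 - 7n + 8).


Distribute each term of the first polynomial:
  (-3n^2)(-3n^2 - 7n + 8) = 9n^4 + 21n^3 - 24n^2
  (3n)(-3n^2 - 7n + 8) = -9n^3 - 21n^2 + 24n
  (5)(-3n^2 - 7n + 8) = -15n^2 - 35n + 40
Sum: 9n^4 + 12n^3 - 60n^2 - 11n + 40


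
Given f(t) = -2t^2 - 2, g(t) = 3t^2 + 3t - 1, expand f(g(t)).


Substitute g(t) into f:
f(g(t)) = -2*(3t^2 + 3t - 1)^2 + (-2)
(3t^2 + 3t - 1)^2 = 9t^4 + 18t^3 + 3t^2 - 6t + 1
Expand and combine: -18t^4 - 36t^3 - 6t^2 + 12t - 4


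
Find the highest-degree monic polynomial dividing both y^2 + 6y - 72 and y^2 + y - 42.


Factor each:
  y^2 + 6y - 72 = (y - 6)(y + 12)
  y^2 + y - 42 = (y - 6)(y + 7)
Common monic factor: y - 6


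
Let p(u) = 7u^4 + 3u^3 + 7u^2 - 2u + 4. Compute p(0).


Using direct substitution:
  7 * (0)^4 = 0
  3 * (0)^3 = 0
  7 * (0)^2 = 0
  -2 * (0)^1 = 0
  constant: 4
Sum = 0 + 0 + 0 + 0 + 4 = 4


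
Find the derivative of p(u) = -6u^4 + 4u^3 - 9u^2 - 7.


Apply the power rule term by term:
  d/du(-6u^4) = -24u^3
  d/du(4u^3) = 12u^2
  d/du(-9u^2) = -18u
  d/du(-7) = 0
p'(u) = -24u^3 + 12u^2 - 18u


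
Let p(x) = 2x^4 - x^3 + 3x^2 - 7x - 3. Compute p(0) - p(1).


p(0) = -3
p(1) = -6
p(0) - p(1) = -3 + 6 = 3


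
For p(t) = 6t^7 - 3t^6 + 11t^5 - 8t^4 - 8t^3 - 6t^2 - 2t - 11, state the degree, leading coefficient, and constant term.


Highest power of t is 7, with coefficient 6. Constant term is -11.
Degree = 7, leading coefficient = 6, constant term = -11


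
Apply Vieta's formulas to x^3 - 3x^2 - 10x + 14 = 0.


Monic cubic x^3+bx^2+cx+d=0: sum=-b, pairwise sum=c, product=-d.
b=-3, c=-10, d=14
r1+r2+r3 = 3
r1r2+r1r3+r2r3 = -10
r1r2r3 = -14


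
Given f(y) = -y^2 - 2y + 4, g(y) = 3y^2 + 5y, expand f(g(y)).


Substitute g(y) into f:
f(g(y)) = -1*(3y^2 + 5y)^2 + (-2)*(3y^2 + 5y) + 4
(3y^2 + 5y)^2 = 9y^4 + 30y^3 + 25y^2
Expand and combine: -9y^4 - 30y^3 - 31y^2 - 10y + 4


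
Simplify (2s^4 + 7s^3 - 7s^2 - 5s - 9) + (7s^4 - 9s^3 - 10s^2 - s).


Align terms by degree and add:
  2s^4 + 7s^3 - 7s^2 - 5s - 9
+ 7s^4 - 9s^3 - 10s^2 - s
= 9s^4 - 2s^3 - 17s^2 - 6s - 9


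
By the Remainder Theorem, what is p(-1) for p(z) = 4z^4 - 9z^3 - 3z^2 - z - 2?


By the Remainder Theorem, the remainder equals p(-1):
  4*(-1)^4 = 4
  -9*(-1)^3 = 9
  -3*(-1)^2 = -3
  -1*(-1)^1 = 1
  constant: -2
Sum: 4 + 9 - 3 + 1 - 2 = 9


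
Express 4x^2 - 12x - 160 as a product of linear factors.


Roots satisfy r1 + r2 = -b/a = 3 and r1*r2 = c/a = -40.
So r1 = 8, r2 = -5.
4x^2 - 12x - 160 = 4(x - r1)(x - r2) = 4(x - 8)(x + 5)


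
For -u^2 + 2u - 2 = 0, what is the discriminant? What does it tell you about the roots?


D = b^2 - 4ac = (2)^2 - 4(-1)(-2) = 4 - 8 = -4
Since D < 0: two complex conjugate roots (no real roots)


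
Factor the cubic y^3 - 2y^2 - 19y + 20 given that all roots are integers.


Try integer roots (divisors of 20). y=5: p(5)=0.
Divide out (y - 5): quotient is y^2 + 3y - 4.
Factor the quadratic: (y - 1)(y + 4)
Result: (y - 5)(y - 1)(y + 4)


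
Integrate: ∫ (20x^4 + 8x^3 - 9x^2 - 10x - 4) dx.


Reverse power rule on each term:
  ∫ 20x^4 dx = 4x^5
  ∫ 8x^3 dx = 2x^4
  ∫ -9x^2 dx = -3x^3
  ∫ -10x dx = -5x^2
  ∫ -4 dx = -4x
F(x) = 4x^5 + 2x^4 - 3x^3 - 5x^2 - 4x + C


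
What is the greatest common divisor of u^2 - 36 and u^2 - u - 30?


Factor each:
  u^2 - 36 = (u - 6)(u + 6)
  u^2 - u - 30 = (u - 6)(u + 5)
Common monic factor: u - 6


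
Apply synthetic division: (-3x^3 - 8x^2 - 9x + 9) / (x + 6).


Synthetic division with c = -6. Coefficients: -3, -8, -9, 9
Bring down -3.
  -3 * -6 = 18; 18 - 8 = 10
  10 * -6 = -60; -60 - 9 = -69
  -69 * -6 = 414; 414 + 9 = 423
Quotient: -3x^2 + 10x - 69, Remainder: 423


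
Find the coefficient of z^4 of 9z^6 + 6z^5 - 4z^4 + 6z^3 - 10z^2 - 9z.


Read off the coefficient of z^4: -4


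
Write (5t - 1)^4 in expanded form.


Expand (5t - 1)^4 by repeated multiplication:
  (5t - 1)^2 = 25t^2 - 10t + 1
  (5t - 1)^3 = 125t^3 - 75t^2 + 15t - 1
= 625t^4 - 500t^3 + 150t^2 - 20t + 1


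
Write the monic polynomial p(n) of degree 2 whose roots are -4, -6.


p(n) = (n + 4)(n + 6)
Expand: n^2 + 10n + 24


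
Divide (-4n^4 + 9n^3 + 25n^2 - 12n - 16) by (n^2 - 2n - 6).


(-4n^4 + 9n^3 + 25n^2 - 12n - 16) / (n^2 - 2n - 6)
Step 1: -4n^2 * (n^2 - 2n - 6) = -4n^4 + 8n^3 + 24n^2; subtract.
Step 2: n * (n^2 - 2n - 6) = n^3 - 2n^2 - 6n; subtract.
Step 3: 3 * (n^2 - 2n - 6) = 3n^2 - 6n - 18; subtract.
Quotient: -4n^2 + n + 3, Remainder: 2


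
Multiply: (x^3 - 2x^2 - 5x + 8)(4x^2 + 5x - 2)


Distribute each term of the first polynomial:
  (x^3)(4x^2 + 5x - 2) = 4x^5 + 5x^4 - 2x^3
  (-2x^2)(4x^2 + 5x - 2) = -8x^4 - 10x^3 + 4x^2
  (-5x)(4x^2 + 5x - 2) = -20x^3 - 25x^2 + 10x
  (8)(4x^2 + 5x - 2) = 32x^2 + 40x - 16
Sum: 4x^5 - 3x^4 - 32x^3 + 11x^2 + 50x - 16


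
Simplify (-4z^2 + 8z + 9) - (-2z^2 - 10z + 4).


Distribute the minus sign:
  (-4z^2 + 8z + 9)
- (-2z^2 - 10z + 4)
Negate second polynomial: 2z^2 + 10z - 4
Add: -2z^2 + 18z + 5


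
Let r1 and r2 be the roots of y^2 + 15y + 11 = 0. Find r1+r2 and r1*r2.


For ay^2+by+c=0: sum = -b/a, product = c/a.
a=1, b=15, c=11
Sum = -(15)/1 = -15
Product = (11)/1 = 11


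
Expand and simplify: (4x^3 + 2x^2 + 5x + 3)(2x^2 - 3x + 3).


Distribute each term of the first polynomial:
  (4x^3)(2x^2 - 3x + 3) = 8x^5 - 12x^4 + 12x^3
  (2x^2)(2x^2 - 3x + 3) = 4x^4 - 6x^3 + 6x^2
  (5x)(2x^2 - 3x + 3) = 10x^3 - 15x^2 + 15x
  (3)(2x^2 - 3x + 3) = 6x^2 - 9x + 9
Sum: 8x^5 - 8x^4 + 16x^3 - 3x^2 + 6x + 9


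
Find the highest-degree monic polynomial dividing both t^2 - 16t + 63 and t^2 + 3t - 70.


Factor each:
  t^2 - 16t + 63 = (t - 7)(t - 9)
  t^2 + 3t - 70 = (t - 7)(t + 10)
Common monic factor: t - 7


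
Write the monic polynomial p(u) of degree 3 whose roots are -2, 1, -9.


p(u) = (u + 2)(u - 1)(u + 9)
Expand: u^3 + 10u^2 + 7u - 18


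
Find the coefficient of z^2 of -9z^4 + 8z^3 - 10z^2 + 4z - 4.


Read off the coefficient of z^2: -10


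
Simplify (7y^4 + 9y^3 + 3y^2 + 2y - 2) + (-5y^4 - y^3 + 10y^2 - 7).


Align terms by degree and add:
  7y^4 + 9y^3 + 3y^2 + 2y - 2
  -5y^4 - y^3 + 10y^2 - 7
= 2y^4 + 8y^3 + 13y^2 + 2y - 9


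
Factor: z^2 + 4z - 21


Roots satisfy r1 + r2 = -b/a = -4 and r1*r2 = c/a = -21.
So r1 = -7, r2 = 3.
z^2 + 4z - 21 = (z - r1)(z - r2) = (z + 7)(z - 3)


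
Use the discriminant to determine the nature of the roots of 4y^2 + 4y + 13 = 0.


D = b^2 - 4ac = (4)^2 - 4(4)(13) = 16 - 208 = -192
Since D < 0: two complex conjugate roots (no real roots)


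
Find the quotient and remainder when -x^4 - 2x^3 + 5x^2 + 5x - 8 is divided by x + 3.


(-x^4 - 2x^3 + 5x^2 + 5x - 8) / (x + 3)
Step 1: -x^3 * (x + 3) = -x^4 - 3x^3; subtract.
Step 2: x^2 * (x + 3) = x^3 + 3x^2; subtract.
Step 3: 2x * (x + 3) = 2x^2 + 6x; subtract.
Step 4: -1 * (x + 3) = -x - 3; subtract.
Quotient: -x^3 + x^2 + 2x - 1, Remainder: -5


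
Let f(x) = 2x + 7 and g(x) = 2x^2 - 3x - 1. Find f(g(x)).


Substitute g(x) into f:
f(g(x)) = 2*(2x^2 - 3x - 1) + 7
Expand and combine: 4x^2 - 6x + 5


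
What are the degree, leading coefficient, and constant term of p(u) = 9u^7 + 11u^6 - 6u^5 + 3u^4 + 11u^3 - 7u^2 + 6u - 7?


Highest power of u is 7, with coefficient 9. Constant term is -7.
Degree = 7, leading coefficient = 9, constant term = -7


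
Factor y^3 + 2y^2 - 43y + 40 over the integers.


Try integer roots (divisors of 40). y=-8: p(-8)=0.
Divide out (y + 8): quotient is y^2 - 6y + 5.
Factor the quadratic: (y - 5)(y - 1)
Result: (y + 8)(y - 5)(y - 1)


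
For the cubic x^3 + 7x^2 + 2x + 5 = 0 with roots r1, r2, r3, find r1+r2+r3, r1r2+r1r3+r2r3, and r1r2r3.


Monic cubic x^3+bx^2+cx+d=0: sum=-b, pairwise sum=c, product=-d.
b=7, c=2, d=5
r1+r2+r3 = -7
r1r2+r1r3+r2r3 = 2
r1r2r3 = -5


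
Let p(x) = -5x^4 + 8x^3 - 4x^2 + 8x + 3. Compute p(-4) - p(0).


p(-4) = -1885
p(0) = 3
p(-4) - p(0) = -1885 - 3 = -1888


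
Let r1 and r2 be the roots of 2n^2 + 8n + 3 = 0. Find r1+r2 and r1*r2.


For an^2+bn+c=0: sum = -b/a, product = c/a.
a=2, b=8, c=3
Sum = -(8)/2 = -4
Product = (3)/2 = 3/2


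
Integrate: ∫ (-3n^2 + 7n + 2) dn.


Reverse power rule on each term:
  ∫ -3n^2 dn = -n^3
  ∫ 7n dn = (7/2)n^2
  ∫ 2 dn = 2n
F(n) = -n^3 + (7/2)n^2 + 2n + C
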